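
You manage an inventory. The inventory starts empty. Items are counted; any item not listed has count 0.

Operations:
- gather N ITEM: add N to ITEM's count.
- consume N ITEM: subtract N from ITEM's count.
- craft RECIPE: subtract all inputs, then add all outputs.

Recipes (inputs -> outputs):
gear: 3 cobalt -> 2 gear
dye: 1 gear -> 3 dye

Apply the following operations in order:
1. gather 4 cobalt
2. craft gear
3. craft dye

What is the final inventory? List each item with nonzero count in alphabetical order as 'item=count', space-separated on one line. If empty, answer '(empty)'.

After 1 (gather 4 cobalt): cobalt=4
After 2 (craft gear): cobalt=1 gear=2
After 3 (craft dye): cobalt=1 dye=3 gear=1

Answer: cobalt=1 dye=3 gear=1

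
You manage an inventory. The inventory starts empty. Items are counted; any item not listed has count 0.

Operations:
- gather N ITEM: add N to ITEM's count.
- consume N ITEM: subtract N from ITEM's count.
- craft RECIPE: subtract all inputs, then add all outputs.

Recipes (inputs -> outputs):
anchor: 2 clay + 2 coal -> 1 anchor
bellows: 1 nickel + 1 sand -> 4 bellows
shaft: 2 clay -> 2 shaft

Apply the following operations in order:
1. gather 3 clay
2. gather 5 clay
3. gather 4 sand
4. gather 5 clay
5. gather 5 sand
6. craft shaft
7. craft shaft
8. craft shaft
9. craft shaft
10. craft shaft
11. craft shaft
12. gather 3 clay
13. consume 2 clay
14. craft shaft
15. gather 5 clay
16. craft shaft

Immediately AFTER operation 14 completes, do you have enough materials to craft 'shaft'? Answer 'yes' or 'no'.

After 1 (gather 3 clay): clay=3
After 2 (gather 5 clay): clay=8
After 3 (gather 4 sand): clay=8 sand=4
After 4 (gather 5 clay): clay=13 sand=4
After 5 (gather 5 sand): clay=13 sand=9
After 6 (craft shaft): clay=11 sand=9 shaft=2
After 7 (craft shaft): clay=9 sand=9 shaft=4
After 8 (craft shaft): clay=7 sand=9 shaft=6
After 9 (craft shaft): clay=5 sand=9 shaft=8
After 10 (craft shaft): clay=3 sand=9 shaft=10
After 11 (craft shaft): clay=1 sand=9 shaft=12
After 12 (gather 3 clay): clay=4 sand=9 shaft=12
After 13 (consume 2 clay): clay=2 sand=9 shaft=12
After 14 (craft shaft): sand=9 shaft=14

Answer: no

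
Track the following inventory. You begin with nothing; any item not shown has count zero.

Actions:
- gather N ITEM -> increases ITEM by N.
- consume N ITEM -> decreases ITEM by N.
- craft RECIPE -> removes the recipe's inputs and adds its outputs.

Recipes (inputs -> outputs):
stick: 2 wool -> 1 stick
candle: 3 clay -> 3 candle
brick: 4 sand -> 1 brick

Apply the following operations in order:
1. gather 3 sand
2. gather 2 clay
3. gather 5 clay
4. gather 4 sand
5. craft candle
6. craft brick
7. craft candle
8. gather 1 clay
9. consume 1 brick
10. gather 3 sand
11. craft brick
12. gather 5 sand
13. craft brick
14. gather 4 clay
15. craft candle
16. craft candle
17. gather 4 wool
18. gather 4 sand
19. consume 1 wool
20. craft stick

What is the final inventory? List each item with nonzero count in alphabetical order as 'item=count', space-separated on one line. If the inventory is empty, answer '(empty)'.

After 1 (gather 3 sand): sand=3
After 2 (gather 2 clay): clay=2 sand=3
After 3 (gather 5 clay): clay=7 sand=3
After 4 (gather 4 sand): clay=7 sand=7
After 5 (craft candle): candle=3 clay=4 sand=7
After 6 (craft brick): brick=1 candle=3 clay=4 sand=3
After 7 (craft candle): brick=1 candle=6 clay=1 sand=3
After 8 (gather 1 clay): brick=1 candle=6 clay=2 sand=3
After 9 (consume 1 brick): candle=6 clay=2 sand=3
After 10 (gather 3 sand): candle=6 clay=2 sand=6
After 11 (craft brick): brick=1 candle=6 clay=2 sand=2
After 12 (gather 5 sand): brick=1 candle=6 clay=2 sand=7
After 13 (craft brick): brick=2 candle=6 clay=2 sand=3
After 14 (gather 4 clay): brick=2 candle=6 clay=6 sand=3
After 15 (craft candle): brick=2 candle=9 clay=3 sand=3
After 16 (craft candle): brick=2 candle=12 sand=3
After 17 (gather 4 wool): brick=2 candle=12 sand=3 wool=4
After 18 (gather 4 sand): brick=2 candle=12 sand=7 wool=4
After 19 (consume 1 wool): brick=2 candle=12 sand=7 wool=3
After 20 (craft stick): brick=2 candle=12 sand=7 stick=1 wool=1

Answer: brick=2 candle=12 sand=7 stick=1 wool=1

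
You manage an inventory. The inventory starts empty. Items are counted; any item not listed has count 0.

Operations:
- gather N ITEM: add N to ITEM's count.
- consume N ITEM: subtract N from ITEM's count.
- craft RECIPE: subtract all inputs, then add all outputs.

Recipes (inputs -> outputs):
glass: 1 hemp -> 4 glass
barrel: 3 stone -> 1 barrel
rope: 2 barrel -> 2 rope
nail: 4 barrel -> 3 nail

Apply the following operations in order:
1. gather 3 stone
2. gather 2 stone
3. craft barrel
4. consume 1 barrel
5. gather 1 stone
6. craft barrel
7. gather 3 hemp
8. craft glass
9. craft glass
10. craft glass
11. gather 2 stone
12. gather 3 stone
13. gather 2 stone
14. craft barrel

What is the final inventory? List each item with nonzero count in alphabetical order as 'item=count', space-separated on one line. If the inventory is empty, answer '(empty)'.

Answer: barrel=2 glass=12 stone=4

Derivation:
After 1 (gather 3 stone): stone=3
After 2 (gather 2 stone): stone=5
After 3 (craft barrel): barrel=1 stone=2
After 4 (consume 1 barrel): stone=2
After 5 (gather 1 stone): stone=3
After 6 (craft barrel): barrel=1
After 7 (gather 3 hemp): barrel=1 hemp=3
After 8 (craft glass): barrel=1 glass=4 hemp=2
After 9 (craft glass): barrel=1 glass=8 hemp=1
After 10 (craft glass): barrel=1 glass=12
After 11 (gather 2 stone): barrel=1 glass=12 stone=2
After 12 (gather 3 stone): barrel=1 glass=12 stone=5
After 13 (gather 2 stone): barrel=1 glass=12 stone=7
After 14 (craft barrel): barrel=2 glass=12 stone=4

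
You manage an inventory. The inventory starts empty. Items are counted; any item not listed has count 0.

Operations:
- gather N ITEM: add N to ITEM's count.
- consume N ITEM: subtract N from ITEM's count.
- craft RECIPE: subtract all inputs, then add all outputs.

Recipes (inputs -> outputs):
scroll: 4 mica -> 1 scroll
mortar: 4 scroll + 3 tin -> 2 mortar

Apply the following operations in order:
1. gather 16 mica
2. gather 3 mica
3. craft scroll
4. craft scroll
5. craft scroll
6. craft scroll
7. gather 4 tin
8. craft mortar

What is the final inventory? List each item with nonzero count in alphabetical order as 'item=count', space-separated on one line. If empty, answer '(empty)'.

Answer: mica=3 mortar=2 tin=1

Derivation:
After 1 (gather 16 mica): mica=16
After 2 (gather 3 mica): mica=19
After 3 (craft scroll): mica=15 scroll=1
After 4 (craft scroll): mica=11 scroll=2
After 5 (craft scroll): mica=7 scroll=3
After 6 (craft scroll): mica=3 scroll=4
After 7 (gather 4 tin): mica=3 scroll=4 tin=4
After 8 (craft mortar): mica=3 mortar=2 tin=1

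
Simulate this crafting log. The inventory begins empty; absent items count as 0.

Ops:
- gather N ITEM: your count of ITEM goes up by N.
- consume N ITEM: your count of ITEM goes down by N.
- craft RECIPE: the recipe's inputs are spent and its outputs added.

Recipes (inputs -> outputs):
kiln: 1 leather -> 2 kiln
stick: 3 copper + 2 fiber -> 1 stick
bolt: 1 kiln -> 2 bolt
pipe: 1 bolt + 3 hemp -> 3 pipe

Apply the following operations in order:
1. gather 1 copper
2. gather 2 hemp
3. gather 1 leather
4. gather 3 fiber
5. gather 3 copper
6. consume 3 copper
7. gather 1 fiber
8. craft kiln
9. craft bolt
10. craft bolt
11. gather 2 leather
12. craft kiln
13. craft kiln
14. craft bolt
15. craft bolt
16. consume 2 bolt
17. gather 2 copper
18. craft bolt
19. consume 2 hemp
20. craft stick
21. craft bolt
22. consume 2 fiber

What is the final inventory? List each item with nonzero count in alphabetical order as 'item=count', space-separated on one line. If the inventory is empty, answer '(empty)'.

Answer: bolt=10 stick=1

Derivation:
After 1 (gather 1 copper): copper=1
After 2 (gather 2 hemp): copper=1 hemp=2
After 3 (gather 1 leather): copper=1 hemp=2 leather=1
After 4 (gather 3 fiber): copper=1 fiber=3 hemp=2 leather=1
After 5 (gather 3 copper): copper=4 fiber=3 hemp=2 leather=1
After 6 (consume 3 copper): copper=1 fiber=3 hemp=2 leather=1
After 7 (gather 1 fiber): copper=1 fiber=4 hemp=2 leather=1
After 8 (craft kiln): copper=1 fiber=4 hemp=2 kiln=2
After 9 (craft bolt): bolt=2 copper=1 fiber=4 hemp=2 kiln=1
After 10 (craft bolt): bolt=4 copper=1 fiber=4 hemp=2
After 11 (gather 2 leather): bolt=4 copper=1 fiber=4 hemp=2 leather=2
After 12 (craft kiln): bolt=4 copper=1 fiber=4 hemp=2 kiln=2 leather=1
After 13 (craft kiln): bolt=4 copper=1 fiber=4 hemp=2 kiln=4
After 14 (craft bolt): bolt=6 copper=1 fiber=4 hemp=2 kiln=3
After 15 (craft bolt): bolt=8 copper=1 fiber=4 hemp=2 kiln=2
After 16 (consume 2 bolt): bolt=6 copper=1 fiber=4 hemp=2 kiln=2
After 17 (gather 2 copper): bolt=6 copper=3 fiber=4 hemp=2 kiln=2
After 18 (craft bolt): bolt=8 copper=3 fiber=4 hemp=2 kiln=1
After 19 (consume 2 hemp): bolt=8 copper=3 fiber=4 kiln=1
After 20 (craft stick): bolt=8 fiber=2 kiln=1 stick=1
After 21 (craft bolt): bolt=10 fiber=2 stick=1
After 22 (consume 2 fiber): bolt=10 stick=1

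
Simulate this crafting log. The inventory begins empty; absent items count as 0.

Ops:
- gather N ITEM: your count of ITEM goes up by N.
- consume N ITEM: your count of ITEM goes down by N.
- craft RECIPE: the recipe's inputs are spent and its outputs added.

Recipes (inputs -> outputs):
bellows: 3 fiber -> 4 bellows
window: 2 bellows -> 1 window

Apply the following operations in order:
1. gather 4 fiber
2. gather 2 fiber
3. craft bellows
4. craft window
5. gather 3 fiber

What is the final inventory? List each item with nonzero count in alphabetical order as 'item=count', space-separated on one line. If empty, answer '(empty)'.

After 1 (gather 4 fiber): fiber=4
After 2 (gather 2 fiber): fiber=6
After 3 (craft bellows): bellows=4 fiber=3
After 4 (craft window): bellows=2 fiber=3 window=1
After 5 (gather 3 fiber): bellows=2 fiber=6 window=1

Answer: bellows=2 fiber=6 window=1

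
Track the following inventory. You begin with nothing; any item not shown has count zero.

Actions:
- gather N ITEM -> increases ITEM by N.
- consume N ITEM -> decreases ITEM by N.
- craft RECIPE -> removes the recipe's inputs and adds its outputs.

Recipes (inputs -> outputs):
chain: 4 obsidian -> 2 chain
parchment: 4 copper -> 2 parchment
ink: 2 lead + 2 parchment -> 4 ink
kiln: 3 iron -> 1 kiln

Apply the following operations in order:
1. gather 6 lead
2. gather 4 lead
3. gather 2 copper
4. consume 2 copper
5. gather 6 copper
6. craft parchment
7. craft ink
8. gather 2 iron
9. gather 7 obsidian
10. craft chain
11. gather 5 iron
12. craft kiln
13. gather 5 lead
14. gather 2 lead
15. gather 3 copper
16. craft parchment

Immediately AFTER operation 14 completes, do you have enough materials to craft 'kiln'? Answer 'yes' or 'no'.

After 1 (gather 6 lead): lead=6
After 2 (gather 4 lead): lead=10
After 3 (gather 2 copper): copper=2 lead=10
After 4 (consume 2 copper): lead=10
After 5 (gather 6 copper): copper=6 lead=10
After 6 (craft parchment): copper=2 lead=10 parchment=2
After 7 (craft ink): copper=2 ink=4 lead=8
After 8 (gather 2 iron): copper=2 ink=4 iron=2 lead=8
After 9 (gather 7 obsidian): copper=2 ink=4 iron=2 lead=8 obsidian=7
After 10 (craft chain): chain=2 copper=2 ink=4 iron=2 lead=8 obsidian=3
After 11 (gather 5 iron): chain=2 copper=2 ink=4 iron=7 lead=8 obsidian=3
After 12 (craft kiln): chain=2 copper=2 ink=4 iron=4 kiln=1 lead=8 obsidian=3
After 13 (gather 5 lead): chain=2 copper=2 ink=4 iron=4 kiln=1 lead=13 obsidian=3
After 14 (gather 2 lead): chain=2 copper=2 ink=4 iron=4 kiln=1 lead=15 obsidian=3

Answer: yes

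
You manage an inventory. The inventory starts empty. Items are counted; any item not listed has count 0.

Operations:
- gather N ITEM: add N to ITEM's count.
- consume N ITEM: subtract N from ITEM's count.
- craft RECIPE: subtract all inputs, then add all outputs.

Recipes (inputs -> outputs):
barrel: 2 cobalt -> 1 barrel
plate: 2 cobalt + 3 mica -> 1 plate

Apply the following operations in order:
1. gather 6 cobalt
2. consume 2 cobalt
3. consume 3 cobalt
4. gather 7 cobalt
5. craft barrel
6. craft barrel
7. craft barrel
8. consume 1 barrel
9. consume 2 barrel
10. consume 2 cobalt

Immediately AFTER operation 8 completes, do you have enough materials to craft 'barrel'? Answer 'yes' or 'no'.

After 1 (gather 6 cobalt): cobalt=6
After 2 (consume 2 cobalt): cobalt=4
After 3 (consume 3 cobalt): cobalt=1
After 4 (gather 7 cobalt): cobalt=8
After 5 (craft barrel): barrel=1 cobalt=6
After 6 (craft barrel): barrel=2 cobalt=4
After 7 (craft barrel): barrel=3 cobalt=2
After 8 (consume 1 barrel): barrel=2 cobalt=2

Answer: yes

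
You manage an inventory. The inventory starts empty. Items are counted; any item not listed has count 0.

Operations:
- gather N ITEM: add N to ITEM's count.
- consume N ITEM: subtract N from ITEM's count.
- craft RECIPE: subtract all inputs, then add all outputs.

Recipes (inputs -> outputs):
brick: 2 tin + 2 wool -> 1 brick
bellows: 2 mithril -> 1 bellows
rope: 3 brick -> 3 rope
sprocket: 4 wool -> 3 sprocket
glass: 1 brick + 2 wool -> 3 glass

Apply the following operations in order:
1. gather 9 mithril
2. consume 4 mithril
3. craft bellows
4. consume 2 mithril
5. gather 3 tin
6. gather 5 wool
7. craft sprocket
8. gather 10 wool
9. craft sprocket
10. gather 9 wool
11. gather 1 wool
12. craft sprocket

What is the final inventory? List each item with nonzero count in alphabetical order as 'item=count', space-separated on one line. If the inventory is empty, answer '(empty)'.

After 1 (gather 9 mithril): mithril=9
After 2 (consume 4 mithril): mithril=5
After 3 (craft bellows): bellows=1 mithril=3
After 4 (consume 2 mithril): bellows=1 mithril=1
After 5 (gather 3 tin): bellows=1 mithril=1 tin=3
After 6 (gather 5 wool): bellows=1 mithril=1 tin=3 wool=5
After 7 (craft sprocket): bellows=1 mithril=1 sprocket=3 tin=3 wool=1
After 8 (gather 10 wool): bellows=1 mithril=1 sprocket=3 tin=3 wool=11
After 9 (craft sprocket): bellows=1 mithril=1 sprocket=6 tin=3 wool=7
After 10 (gather 9 wool): bellows=1 mithril=1 sprocket=6 tin=3 wool=16
After 11 (gather 1 wool): bellows=1 mithril=1 sprocket=6 tin=3 wool=17
After 12 (craft sprocket): bellows=1 mithril=1 sprocket=9 tin=3 wool=13

Answer: bellows=1 mithril=1 sprocket=9 tin=3 wool=13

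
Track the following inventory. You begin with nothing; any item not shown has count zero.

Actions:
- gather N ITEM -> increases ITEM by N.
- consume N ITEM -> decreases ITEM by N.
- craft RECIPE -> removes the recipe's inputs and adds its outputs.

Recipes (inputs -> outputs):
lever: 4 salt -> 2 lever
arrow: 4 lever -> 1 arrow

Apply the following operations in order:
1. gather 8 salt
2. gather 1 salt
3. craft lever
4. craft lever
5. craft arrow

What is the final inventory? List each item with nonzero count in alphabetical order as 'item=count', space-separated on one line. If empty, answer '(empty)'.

After 1 (gather 8 salt): salt=8
After 2 (gather 1 salt): salt=9
After 3 (craft lever): lever=2 salt=5
After 4 (craft lever): lever=4 salt=1
After 5 (craft arrow): arrow=1 salt=1

Answer: arrow=1 salt=1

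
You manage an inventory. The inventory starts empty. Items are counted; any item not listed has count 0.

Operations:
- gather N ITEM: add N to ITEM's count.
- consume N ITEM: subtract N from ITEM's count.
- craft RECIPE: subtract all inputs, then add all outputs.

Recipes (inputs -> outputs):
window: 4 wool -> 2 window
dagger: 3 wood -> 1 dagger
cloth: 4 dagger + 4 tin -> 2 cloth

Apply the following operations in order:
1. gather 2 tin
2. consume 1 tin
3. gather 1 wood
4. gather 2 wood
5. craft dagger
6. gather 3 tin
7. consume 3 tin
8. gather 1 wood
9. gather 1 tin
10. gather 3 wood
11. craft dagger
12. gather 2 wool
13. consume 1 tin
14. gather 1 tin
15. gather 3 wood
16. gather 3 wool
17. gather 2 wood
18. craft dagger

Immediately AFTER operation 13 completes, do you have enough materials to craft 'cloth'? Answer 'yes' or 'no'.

Answer: no

Derivation:
After 1 (gather 2 tin): tin=2
After 2 (consume 1 tin): tin=1
After 3 (gather 1 wood): tin=1 wood=1
After 4 (gather 2 wood): tin=1 wood=3
After 5 (craft dagger): dagger=1 tin=1
After 6 (gather 3 tin): dagger=1 tin=4
After 7 (consume 3 tin): dagger=1 tin=1
After 8 (gather 1 wood): dagger=1 tin=1 wood=1
After 9 (gather 1 tin): dagger=1 tin=2 wood=1
After 10 (gather 3 wood): dagger=1 tin=2 wood=4
After 11 (craft dagger): dagger=2 tin=2 wood=1
After 12 (gather 2 wool): dagger=2 tin=2 wood=1 wool=2
After 13 (consume 1 tin): dagger=2 tin=1 wood=1 wool=2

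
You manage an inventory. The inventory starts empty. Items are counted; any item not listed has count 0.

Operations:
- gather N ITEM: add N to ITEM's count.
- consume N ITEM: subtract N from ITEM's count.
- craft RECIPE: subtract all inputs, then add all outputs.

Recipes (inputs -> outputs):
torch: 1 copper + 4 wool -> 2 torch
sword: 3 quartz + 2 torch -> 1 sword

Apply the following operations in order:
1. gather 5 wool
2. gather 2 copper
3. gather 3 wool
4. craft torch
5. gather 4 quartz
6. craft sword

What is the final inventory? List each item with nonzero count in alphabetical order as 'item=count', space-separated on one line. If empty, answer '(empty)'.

Answer: copper=1 quartz=1 sword=1 wool=4

Derivation:
After 1 (gather 5 wool): wool=5
After 2 (gather 2 copper): copper=2 wool=5
After 3 (gather 3 wool): copper=2 wool=8
After 4 (craft torch): copper=1 torch=2 wool=4
After 5 (gather 4 quartz): copper=1 quartz=4 torch=2 wool=4
After 6 (craft sword): copper=1 quartz=1 sword=1 wool=4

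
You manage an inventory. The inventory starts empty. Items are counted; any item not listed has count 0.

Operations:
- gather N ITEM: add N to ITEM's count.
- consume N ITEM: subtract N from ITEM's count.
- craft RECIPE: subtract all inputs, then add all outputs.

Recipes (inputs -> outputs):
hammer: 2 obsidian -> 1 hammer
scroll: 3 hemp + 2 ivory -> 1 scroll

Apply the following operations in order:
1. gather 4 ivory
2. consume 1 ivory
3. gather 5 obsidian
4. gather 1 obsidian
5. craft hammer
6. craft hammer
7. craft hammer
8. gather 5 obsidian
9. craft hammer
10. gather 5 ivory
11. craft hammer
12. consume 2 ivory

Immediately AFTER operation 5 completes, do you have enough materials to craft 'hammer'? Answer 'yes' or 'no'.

After 1 (gather 4 ivory): ivory=4
After 2 (consume 1 ivory): ivory=3
After 3 (gather 5 obsidian): ivory=3 obsidian=5
After 4 (gather 1 obsidian): ivory=3 obsidian=6
After 5 (craft hammer): hammer=1 ivory=3 obsidian=4

Answer: yes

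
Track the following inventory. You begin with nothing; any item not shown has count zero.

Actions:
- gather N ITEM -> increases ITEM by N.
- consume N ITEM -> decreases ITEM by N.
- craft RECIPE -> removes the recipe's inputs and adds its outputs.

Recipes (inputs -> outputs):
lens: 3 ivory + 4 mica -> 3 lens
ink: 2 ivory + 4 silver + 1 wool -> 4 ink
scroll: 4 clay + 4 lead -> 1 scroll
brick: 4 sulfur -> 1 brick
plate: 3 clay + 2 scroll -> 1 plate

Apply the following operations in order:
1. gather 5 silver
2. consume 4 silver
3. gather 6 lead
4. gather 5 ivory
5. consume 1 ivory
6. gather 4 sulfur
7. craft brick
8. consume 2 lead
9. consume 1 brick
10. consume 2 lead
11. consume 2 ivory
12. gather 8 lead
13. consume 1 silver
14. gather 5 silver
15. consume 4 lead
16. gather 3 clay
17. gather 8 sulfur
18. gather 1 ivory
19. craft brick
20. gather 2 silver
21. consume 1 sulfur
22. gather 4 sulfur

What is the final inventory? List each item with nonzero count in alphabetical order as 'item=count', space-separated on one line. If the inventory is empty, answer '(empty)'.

After 1 (gather 5 silver): silver=5
After 2 (consume 4 silver): silver=1
After 3 (gather 6 lead): lead=6 silver=1
After 4 (gather 5 ivory): ivory=5 lead=6 silver=1
After 5 (consume 1 ivory): ivory=4 lead=6 silver=1
After 6 (gather 4 sulfur): ivory=4 lead=6 silver=1 sulfur=4
After 7 (craft brick): brick=1 ivory=4 lead=6 silver=1
After 8 (consume 2 lead): brick=1 ivory=4 lead=4 silver=1
After 9 (consume 1 brick): ivory=4 lead=4 silver=1
After 10 (consume 2 lead): ivory=4 lead=2 silver=1
After 11 (consume 2 ivory): ivory=2 lead=2 silver=1
After 12 (gather 8 lead): ivory=2 lead=10 silver=1
After 13 (consume 1 silver): ivory=2 lead=10
After 14 (gather 5 silver): ivory=2 lead=10 silver=5
After 15 (consume 4 lead): ivory=2 lead=6 silver=5
After 16 (gather 3 clay): clay=3 ivory=2 lead=6 silver=5
After 17 (gather 8 sulfur): clay=3 ivory=2 lead=6 silver=5 sulfur=8
After 18 (gather 1 ivory): clay=3 ivory=3 lead=6 silver=5 sulfur=8
After 19 (craft brick): brick=1 clay=3 ivory=3 lead=6 silver=5 sulfur=4
After 20 (gather 2 silver): brick=1 clay=3 ivory=3 lead=6 silver=7 sulfur=4
After 21 (consume 1 sulfur): brick=1 clay=3 ivory=3 lead=6 silver=7 sulfur=3
After 22 (gather 4 sulfur): brick=1 clay=3 ivory=3 lead=6 silver=7 sulfur=7

Answer: brick=1 clay=3 ivory=3 lead=6 silver=7 sulfur=7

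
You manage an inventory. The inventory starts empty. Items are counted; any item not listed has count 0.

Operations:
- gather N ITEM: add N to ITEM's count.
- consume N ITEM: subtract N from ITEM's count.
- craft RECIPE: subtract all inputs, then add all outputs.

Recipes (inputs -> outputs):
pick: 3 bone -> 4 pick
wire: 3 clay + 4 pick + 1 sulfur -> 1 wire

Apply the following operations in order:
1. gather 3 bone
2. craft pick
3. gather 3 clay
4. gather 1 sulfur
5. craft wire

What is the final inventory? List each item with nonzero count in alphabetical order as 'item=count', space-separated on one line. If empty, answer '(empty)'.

After 1 (gather 3 bone): bone=3
After 2 (craft pick): pick=4
After 3 (gather 3 clay): clay=3 pick=4
After 4 (gather 1 sulfur): clay=3 pick=4 sulfur=1
After 5 (craft wire): wire=1

Answer: wire=1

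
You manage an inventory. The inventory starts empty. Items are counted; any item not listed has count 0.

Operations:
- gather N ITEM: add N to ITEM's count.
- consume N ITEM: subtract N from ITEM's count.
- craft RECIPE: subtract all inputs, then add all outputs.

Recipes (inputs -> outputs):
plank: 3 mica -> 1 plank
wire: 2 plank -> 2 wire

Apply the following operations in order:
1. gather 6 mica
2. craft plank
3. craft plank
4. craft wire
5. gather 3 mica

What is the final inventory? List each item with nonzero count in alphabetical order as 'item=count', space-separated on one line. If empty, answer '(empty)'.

After 1 (gather 6 mica): mica=6
After 2 (craft plank): mica=3 plank=1
After 3 (craft plank): plank=2
After 4 (craft wire): wire=2
After 5 (gather 3 mica): mica=3 wire=2

Answer: mica=3 wire=2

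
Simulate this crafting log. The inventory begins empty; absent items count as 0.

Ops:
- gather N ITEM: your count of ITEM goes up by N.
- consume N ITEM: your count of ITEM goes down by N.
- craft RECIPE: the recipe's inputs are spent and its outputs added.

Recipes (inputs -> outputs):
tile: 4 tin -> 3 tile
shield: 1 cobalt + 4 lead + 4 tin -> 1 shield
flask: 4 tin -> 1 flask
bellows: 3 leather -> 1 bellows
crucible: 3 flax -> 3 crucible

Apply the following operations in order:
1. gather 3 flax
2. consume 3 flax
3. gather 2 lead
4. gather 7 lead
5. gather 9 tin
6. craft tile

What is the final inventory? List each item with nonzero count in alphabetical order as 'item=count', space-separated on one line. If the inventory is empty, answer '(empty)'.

Answer: lead=9 tile=3 tin=5

Derivation:
After 1 (gather 3 flax): flax=3
After 2 (consume 3 flax): (empty)
After 3 (gather 2 lead): lead=2
After 4 (gather 7 lead): lead=9
After 5 (gather 9 tin): lead=9 tin=9
After 6 (craft tile): lead=9 tile=3 tin=5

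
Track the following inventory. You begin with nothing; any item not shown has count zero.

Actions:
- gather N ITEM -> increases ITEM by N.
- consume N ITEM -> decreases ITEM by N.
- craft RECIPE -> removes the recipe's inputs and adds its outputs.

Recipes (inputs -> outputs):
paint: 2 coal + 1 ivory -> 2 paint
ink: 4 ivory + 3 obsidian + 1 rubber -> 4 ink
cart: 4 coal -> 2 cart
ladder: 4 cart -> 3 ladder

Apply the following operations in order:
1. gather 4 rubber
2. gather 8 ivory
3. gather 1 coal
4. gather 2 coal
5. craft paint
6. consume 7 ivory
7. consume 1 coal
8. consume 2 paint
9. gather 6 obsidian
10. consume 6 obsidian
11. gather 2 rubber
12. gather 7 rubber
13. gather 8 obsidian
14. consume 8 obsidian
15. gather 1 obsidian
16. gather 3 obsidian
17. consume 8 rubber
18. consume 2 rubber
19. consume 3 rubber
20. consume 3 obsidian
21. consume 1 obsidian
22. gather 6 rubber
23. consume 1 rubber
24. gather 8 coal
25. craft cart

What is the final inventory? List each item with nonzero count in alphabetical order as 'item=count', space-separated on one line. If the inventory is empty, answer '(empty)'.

After 1 (gather 4 rubber): rubber=4
After 2 (gather 8 ivory): ivory=8 rubber=4
After 3 (gather 1 coal): coal=1 ivory=8 rubber=4
After 4 (gather 2 coal): coal=3 ivory=8 rubber=4
After 5 (craft paint): coal=1 ivory=7 paint=2 rubber=4
After 6 (consume 7 ivory): coal=1 paint=2 rubber=4
After 7 (consume 1 coal): paint=2 rubber=4
After 8 (consume 2 paint): rubber=4
After 9 (gather 6 obsidian): obsidian=6 rubber=4
After 10 (consume 6 obsidian): rubber=4
After 11 (gather 2 rubber): rubber=6
After 12 (gather 7 rubber): rubber=13
After 13 (gather 8 obsidian): obsidian=8 rubber=13
After 14 (consume 8 obsidian): rubber=13
After 15 (gather 1 obsidian): obsidian=1 rubber=13
After 16 (gather 3 obsidian): obsidian=4 rubber=13
After 17 (consume 8 rubber): obsidian=4 rubber=5
After 18 (consume 2 rubber): obsidian=4 rubber=3
After 19 (consume 3 rubber): obsidian=4
After 20 (consume 3 obsidian): obsidian=1
After 21 (consume 1 obsidian): (empty)
After 22 (gather 6 rubber): rubber=6
After 23 (consume 1 rubber): rubber=5
After 24 (gather 8 coal): coal=8 rubber=5
After 25 (craft cart): cart=2 coal=4 rubber=5

Answer: cart=2 coal=4 rubber=5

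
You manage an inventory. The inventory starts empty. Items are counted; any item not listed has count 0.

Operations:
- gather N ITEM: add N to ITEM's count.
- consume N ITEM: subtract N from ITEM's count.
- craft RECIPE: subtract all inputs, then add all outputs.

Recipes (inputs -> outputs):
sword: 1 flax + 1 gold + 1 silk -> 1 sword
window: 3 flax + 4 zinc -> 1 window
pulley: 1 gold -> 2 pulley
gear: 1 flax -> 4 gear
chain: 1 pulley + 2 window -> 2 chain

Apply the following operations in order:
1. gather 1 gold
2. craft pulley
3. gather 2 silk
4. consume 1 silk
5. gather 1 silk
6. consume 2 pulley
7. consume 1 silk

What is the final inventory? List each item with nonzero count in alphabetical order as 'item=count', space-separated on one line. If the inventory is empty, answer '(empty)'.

Answer: silk=1

Derivation:
After 1 (gather 1 gold): gold=1
After 2 (craft pulley): pulley=2
After 3 (gather 2 silk): pulley=2 silk=2
After 4 (consume 1 silk): pulley=2 silk=1
After 5 (gather 1 silk): pulley=2 silk=2
After 6 (consume 2 pulley): silk=2
After 7 (consume 1 silk): silk=1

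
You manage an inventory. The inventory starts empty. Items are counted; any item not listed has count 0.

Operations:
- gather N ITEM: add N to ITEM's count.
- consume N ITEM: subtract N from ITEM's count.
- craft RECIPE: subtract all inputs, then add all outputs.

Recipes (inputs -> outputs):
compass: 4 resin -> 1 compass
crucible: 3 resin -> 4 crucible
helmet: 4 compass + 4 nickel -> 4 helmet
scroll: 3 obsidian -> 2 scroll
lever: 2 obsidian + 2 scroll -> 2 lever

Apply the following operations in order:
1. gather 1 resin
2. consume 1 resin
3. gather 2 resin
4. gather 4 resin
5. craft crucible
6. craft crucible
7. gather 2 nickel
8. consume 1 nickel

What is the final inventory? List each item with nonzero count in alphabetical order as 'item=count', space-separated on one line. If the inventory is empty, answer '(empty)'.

Answer: crucible=8 nickel=1

Derivation:
After 1 (gather 1 resin): resin=1
After 2 (consume 1 resin): (empty)
After 3 (gather 2 resin): resin=2
After 4 (gather 4 resin): resin=6
After 5 (craft crucible): crucible=4 resin=3
After 6 (craft crucible): crucible=8
After 7 (gather 2 nickel): crucible=8 nickel=2
After 8 (consume 1 nickel): crucible=8 nickel=1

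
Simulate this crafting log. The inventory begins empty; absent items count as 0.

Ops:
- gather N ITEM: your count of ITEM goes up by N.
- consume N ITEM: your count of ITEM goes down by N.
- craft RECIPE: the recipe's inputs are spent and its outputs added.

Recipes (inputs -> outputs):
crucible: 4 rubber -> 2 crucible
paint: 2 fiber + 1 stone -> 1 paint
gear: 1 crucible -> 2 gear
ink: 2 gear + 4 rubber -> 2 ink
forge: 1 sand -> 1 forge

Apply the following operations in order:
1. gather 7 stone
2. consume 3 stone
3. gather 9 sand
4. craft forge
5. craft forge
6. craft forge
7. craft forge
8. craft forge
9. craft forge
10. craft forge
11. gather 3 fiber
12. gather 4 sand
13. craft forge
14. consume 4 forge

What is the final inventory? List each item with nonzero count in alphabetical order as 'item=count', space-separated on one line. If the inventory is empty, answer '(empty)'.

Answer: fiber=3 forge=4 sand=5 stone=4

Derivation:
After 1 (gather 7 stone): stone=7
After 2 (consume 3 stone): stone=4
After 3 (gather 9 sand): sand=9 stone=4
After 4 (craft forge): forge=1 sand=8 stone=4
After 5 (craft forge): forge=2 sand=7 stone=4
After 6 (craft forge): forge=3 sand=6 stone=4
After 7 (craft forge): forge=4 sand=5 stone=4
After 8 (craft forge): forge=5 sand=4 stone=4
After 9 (craft forge): forge=6 sand=3 stone=4
After 10 (craft forge): forge=7 sand=2 stone=4
After 11 (gather 3 fiber): fiber=3 forge=7 sand=2 stone=4
After 12 (gather 4 sand): fiber=3 forge=7 sand=6 stone=4
After 13 (craft forge): fiber=3 forge=8 sand=5 stone=4
After 14 (consume 4 forge): fiber=3 forge=4 sand=5 stone=4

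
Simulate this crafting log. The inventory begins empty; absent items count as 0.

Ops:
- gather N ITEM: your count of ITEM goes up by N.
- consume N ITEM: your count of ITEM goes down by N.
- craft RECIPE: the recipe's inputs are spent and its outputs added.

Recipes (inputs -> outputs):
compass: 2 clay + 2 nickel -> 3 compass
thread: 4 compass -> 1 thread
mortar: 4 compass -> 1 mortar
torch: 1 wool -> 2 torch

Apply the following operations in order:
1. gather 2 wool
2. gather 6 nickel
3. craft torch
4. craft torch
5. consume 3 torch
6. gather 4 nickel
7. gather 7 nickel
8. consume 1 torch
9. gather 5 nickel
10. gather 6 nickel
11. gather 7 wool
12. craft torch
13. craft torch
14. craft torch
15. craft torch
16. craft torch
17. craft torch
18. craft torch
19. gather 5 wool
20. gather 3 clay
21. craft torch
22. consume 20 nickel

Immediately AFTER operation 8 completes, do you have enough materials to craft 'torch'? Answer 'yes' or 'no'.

Answer: no

Derivation:
After 1 (gather 2 wool): wool=2
After 2 (gather 6 nickel): nickel=6 wool=2
After 3 (craft torch): nickel=6 torch=2 wool=1
After 4 (craft torch): nickel=6 torch=4
After 5 (consume 3 torch): nickel=6 torch=1
After 6 (gather 4 nickel): nickel=10 torch=1
After 7 (gather 7 nickel): nickel=17 torch=1
After 8 (consume 1 torch): nickel=17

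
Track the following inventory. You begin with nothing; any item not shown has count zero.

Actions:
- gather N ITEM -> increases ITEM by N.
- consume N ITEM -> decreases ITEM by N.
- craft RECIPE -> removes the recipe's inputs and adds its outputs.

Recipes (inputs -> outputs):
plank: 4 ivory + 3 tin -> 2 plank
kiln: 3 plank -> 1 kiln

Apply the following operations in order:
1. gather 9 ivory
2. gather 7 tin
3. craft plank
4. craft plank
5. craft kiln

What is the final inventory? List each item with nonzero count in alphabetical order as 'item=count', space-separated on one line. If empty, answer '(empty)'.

After 1 (gather 9 ivory): ivory=9
After 2 (gather 7 tin): ivory=9 tin=7
After 3 (craft plank): ivory=5 plank=2 tin=4
After 4 (craft plank): ivory=1 plank=4 tin=1
After 5 (craft kiln): ivory=1 kiln=1 plank=1 tin=1

Answer: ivory=1 kiln=1 plank=1 tin=1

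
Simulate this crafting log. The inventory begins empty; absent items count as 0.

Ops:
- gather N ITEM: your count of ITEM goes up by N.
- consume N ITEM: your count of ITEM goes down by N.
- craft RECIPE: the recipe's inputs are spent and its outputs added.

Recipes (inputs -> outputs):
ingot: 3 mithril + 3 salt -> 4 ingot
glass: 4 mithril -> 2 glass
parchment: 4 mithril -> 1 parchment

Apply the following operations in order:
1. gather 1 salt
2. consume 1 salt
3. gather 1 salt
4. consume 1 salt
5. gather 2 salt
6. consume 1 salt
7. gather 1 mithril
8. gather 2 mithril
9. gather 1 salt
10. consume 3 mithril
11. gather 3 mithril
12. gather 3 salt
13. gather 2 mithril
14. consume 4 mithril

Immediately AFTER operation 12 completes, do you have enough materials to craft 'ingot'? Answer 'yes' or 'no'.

Answer: yes

Derivation:
After 1 (gather 1 salt): salt=1
After 2 (consume 1 salt): (empty)
After 3 (gather 1 salt): salt=1
After 4 (consume 1 salt): (empty)
After 5 (gather 2 salt): salt=2
After 6 (consume 1 salt): salt=1
After 7 (gather 1 mithril): mithril=1 salt=1
After 8 (gather 2 mithril): mithril=3 salt=1
After 9 (gather 1 salt): mithril=3 salt=2
After 10 (consume 3 mithril): salt=2
After 11 (gather 3 mithril): mithril=3 salt=2
After 12 (gather 3 salt): mithril=3 salt=5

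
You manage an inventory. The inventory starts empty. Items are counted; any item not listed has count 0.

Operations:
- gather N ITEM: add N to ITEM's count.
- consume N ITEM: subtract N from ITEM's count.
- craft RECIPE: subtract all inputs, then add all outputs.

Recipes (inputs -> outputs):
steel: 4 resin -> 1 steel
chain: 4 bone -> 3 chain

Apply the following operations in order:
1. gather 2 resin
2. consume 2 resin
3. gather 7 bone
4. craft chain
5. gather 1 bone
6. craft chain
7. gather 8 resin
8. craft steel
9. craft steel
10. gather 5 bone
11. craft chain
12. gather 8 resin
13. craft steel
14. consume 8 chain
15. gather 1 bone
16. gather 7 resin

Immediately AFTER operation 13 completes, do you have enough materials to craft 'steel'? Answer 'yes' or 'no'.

Answer: yes

Derivation:
After 1 (gather 2 resin): resin=2
After 2 (consume 2 resin): (empty)
After 3 (gather 7 bone): bone=7
After 4 (craft chain): bone=3 chain=3
After 5 (gather 1 bone): bone=4 chain=3
After 6 (craft chain): chain=6
After 7 (gather 8 resin): chain=6 resin=8
After 8 (craft steel): chain=6 resin=4 steel=1
After 9 (craft steel): chain=6 steel=2
After 10 (gather 5 bone): bone=5 chain=6 steel=2
After 11 (craft chain): bone=1 chain=9 steel=2
After 12 (gather 8 resin): bone=1 chain=9 resin=8 steel=2
After 13 (craft steel): bone=1 chain=9 resin=4 steel=3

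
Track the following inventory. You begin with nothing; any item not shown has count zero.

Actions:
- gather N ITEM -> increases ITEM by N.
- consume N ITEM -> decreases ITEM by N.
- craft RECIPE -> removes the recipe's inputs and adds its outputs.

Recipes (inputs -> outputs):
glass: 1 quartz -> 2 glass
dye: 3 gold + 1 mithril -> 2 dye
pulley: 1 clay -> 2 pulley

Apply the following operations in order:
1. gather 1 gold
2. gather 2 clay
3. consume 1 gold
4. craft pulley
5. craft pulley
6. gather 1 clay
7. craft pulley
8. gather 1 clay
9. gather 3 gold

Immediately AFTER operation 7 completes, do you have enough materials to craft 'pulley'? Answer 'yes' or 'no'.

Answer: no

Derivation:
After 1 (gather 1 gold): gold=1
After 2 (gather 2 clay): clay=2 gold=1
After 3 (consume 1 gold): clay=2
After 4 (craft pulley): clay=1 pulley=2
After 5 (craft pulley): pulley=4
After 6 (gather 1 clay): clay=1 pulley=4
After 7 (craft pulley): pulley=6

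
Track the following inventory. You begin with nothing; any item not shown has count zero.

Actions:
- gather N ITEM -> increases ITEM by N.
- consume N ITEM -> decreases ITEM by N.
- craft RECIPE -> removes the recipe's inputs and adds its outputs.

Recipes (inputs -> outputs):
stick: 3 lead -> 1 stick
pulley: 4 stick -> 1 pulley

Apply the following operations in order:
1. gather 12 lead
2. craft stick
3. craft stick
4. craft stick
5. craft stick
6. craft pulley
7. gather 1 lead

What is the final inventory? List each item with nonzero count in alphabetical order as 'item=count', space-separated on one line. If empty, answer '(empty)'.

After 1 (gather 12 lead): lead=12
After 2 (craft stick): lead=9 stick=1
After 3 (craft stick): lead=6 stick=2
After 4 (craft stick): lead=3 stick=3
After 5 (craft stick): stick=4
After 6 (craft pulley): pulley=1
After 7 (gather 1 lead): lead=1 pulley=1

Answer: lead=1 pulley=1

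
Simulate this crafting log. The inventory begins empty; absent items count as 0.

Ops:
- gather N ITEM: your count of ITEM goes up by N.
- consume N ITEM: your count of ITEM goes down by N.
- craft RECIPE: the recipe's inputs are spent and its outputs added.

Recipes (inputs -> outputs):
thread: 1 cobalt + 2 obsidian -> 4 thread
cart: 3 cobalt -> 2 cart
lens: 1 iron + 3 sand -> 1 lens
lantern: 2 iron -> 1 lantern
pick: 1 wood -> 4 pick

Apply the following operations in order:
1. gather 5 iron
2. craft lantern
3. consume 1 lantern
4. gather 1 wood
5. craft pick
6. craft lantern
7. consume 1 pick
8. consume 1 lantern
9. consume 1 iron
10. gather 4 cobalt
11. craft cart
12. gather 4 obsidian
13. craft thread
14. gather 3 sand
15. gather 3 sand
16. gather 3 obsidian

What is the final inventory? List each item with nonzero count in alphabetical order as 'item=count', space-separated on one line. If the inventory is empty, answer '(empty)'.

After 1 (gather 5 iron): iron=5
After 2 (craft lantern): iron=3 lantern=1
After 3 (consume 1 lantern): iron=3
After 4 (gather 1 wood): iron=3 wood=1
After 5 (craft pick): iron=3 pick=4
After 6 (craft lantern): iron=1 lantern=1 pick=4
After 7 (consume 1 pick): iron=1 lantern=1 pick=3
After 8 (consume 1 lantern): iron=1 pick=3
After 9 (consume 1 iron): pick=3
After 10 (gather 4 cobalt): cobalt=4 pick=3
After 11 (craft cart): cart=2 cobalt=1 pick=3
After 12 (gather 4 obsidian): cart=2 cobalt=1 obsidian=4 pick=3
After 13 (craft thread): cart=2 obsidian=2 pick=3 thread=4
After 14 (gather 3 sand): cart=2 obsidian=2 pick=3 sand=3 thread=4
After 15 (gather 3 sand): cart=2 obsidian=2 pick=3 sand=6 thread=4
After 16 (gather 3 obsidian): cart=2 obsidian=5 pick=3 sand=6 thread=4

Answer: cart=2 obsidian=5 pick=3 sand=6 thread=4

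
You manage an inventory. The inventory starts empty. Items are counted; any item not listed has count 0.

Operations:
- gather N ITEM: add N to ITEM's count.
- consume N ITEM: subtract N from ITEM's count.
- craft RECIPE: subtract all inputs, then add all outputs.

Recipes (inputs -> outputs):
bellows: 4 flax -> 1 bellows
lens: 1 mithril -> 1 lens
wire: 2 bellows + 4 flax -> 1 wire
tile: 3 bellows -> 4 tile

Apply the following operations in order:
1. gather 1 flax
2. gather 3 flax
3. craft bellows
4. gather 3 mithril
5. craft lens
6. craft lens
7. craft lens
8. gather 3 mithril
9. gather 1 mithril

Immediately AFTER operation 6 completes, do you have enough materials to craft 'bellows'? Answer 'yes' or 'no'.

Answer: no

Derivation:
After 1 (gather 1 flax): flax=1
After 2 (gather 3 flax): flax=4
After 3 (craft bellows): bellows=1
After 4 (gather 3 mithril): bellows=1 mithril=3
After 5 (craft lens): bellows=1 lens=1 mithril=2
After 6 (craft lens): bellows=1 lens=2 mithril=1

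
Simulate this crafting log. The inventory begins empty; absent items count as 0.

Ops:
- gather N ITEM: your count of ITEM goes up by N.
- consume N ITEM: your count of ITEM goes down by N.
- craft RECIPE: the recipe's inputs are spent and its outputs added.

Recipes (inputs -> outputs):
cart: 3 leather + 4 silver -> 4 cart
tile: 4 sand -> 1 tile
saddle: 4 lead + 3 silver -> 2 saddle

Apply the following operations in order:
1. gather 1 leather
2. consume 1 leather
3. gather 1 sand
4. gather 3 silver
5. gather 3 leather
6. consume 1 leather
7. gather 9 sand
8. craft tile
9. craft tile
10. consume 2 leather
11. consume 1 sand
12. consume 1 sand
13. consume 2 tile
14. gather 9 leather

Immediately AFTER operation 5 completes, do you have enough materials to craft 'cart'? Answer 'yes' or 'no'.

Answer: no

Derivation:
After 1 (gather 1 leather): leather=1
After 2 (consume 1 leather): (empty)
After 3 (gather 1 sand): sand=1
After 4 (gather 3 silver): sand=1 silver=3
After 5 (gather 3 leather): leather=3 sand=1 silver=3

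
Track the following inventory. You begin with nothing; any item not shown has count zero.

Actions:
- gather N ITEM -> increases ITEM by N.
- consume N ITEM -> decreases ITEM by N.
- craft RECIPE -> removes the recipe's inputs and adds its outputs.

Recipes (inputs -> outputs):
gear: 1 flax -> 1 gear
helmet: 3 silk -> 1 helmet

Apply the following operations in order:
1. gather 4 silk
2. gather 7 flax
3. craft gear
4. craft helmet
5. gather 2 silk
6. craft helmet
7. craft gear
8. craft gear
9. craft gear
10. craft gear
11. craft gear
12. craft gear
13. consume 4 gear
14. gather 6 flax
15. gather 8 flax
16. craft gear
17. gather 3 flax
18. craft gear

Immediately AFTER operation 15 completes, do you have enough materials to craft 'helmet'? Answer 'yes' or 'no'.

Answer: no

Derivation:
After 1 (gather 4 silk): silk=4
After 2 (gather 7 flax): flax=7 silk=4
After 3 (craft gear): flax=6 gear=1 silk=4
After 4 (craft helmet): flax=6 gear=1 helmet=1 silk=1
After 5 (gather 2 silk): flax=6 gear=1 helmet=1 silk=3
After 6 (craft helmet): flax=6 gear=1 helmet=2
After 7 (craft gear): flax=5 gear=2 helmet=2
After 8 (craft gear): flax=4 gear=3 helmet=2
After 9 (craft gear): flax=3 gear=4 helmet=2
After 10 (craft gear): flax=2 gear=5 helmet=2
After 11 (craft gear): flax=1 gear=6 helmet=2
After 12 (craft gear): gear=7 helmet=2
After 13 (consume 4 gear): gear=3 helmet=2
After 14 (gather 6 flax): flax=6 gear=3 helmet=2
After 15 (gather 8 flax): flax=14 gear=3 helmet=2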